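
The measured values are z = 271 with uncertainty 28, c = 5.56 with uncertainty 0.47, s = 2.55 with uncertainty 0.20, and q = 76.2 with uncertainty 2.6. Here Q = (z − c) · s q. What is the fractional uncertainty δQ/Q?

0.136

Let u = z − c = 265. δu = √(δz² + δc²) = √(784 + 0.221) = 28.0, so δu/u = 0.106.
Q is then a monomial in u, s, q:
δQ/Q = √((δu/u)² + (1·δs/s)² + (1·δq/q)²) = √(0.0111 + 0.00615 + 0.00116) = 0.136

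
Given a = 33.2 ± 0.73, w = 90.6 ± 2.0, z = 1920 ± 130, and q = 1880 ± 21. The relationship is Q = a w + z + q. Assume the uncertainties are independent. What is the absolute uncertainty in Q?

162

Let p = a·w = 3010. δp/p = √((1·δa/a)² + (1·δw/w)²) = √(0.000483 + 0.000487) = 0.0312, so δp = 93.7.
Q = p + z + q: δQ = √(δp² + δz² + δq²) = √(8780 + 16900 + 441) = 162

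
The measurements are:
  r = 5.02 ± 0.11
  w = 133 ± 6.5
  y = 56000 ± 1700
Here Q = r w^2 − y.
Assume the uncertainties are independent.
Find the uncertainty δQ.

9060

Let p = r·w^2 = 88800. δp/p = √((1·δr/r)² + (2·δw/w)²) = √(0.000480 + 0.00955) = 0.100, so δp = 8900.
Q = p − y: δQ = √(δp² + δy²) = √(7.91e+07 + 2.89e+06) = 9060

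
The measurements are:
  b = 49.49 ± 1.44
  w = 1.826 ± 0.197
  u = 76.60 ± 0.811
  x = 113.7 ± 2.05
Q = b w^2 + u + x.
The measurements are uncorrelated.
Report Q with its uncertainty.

Let p = b·w^2 = 165.0. δp/p = √((1·δb/b)² + (2·δw/w)²) = √(0.000847 + 0.0466) = 0.218, so δp = 35.9.
Q = p + u + x: δQ = √(δp² + δu² + δx²) = √(1290 + 0.658 + 4.20) = 36.0
Q = 355.3.

355.3 ± 36.0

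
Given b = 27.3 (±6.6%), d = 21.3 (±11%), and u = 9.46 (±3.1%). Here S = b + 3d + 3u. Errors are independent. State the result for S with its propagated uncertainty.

120 ± 7.31

Each term contributes (cᵢ δxᵢ)² to (δS)²:
  (δb)² = 3.25;  (3·δd)² = 49.4;  (3·δu)² = 0.774
δS = √(53.4) = 7.31
S = 120.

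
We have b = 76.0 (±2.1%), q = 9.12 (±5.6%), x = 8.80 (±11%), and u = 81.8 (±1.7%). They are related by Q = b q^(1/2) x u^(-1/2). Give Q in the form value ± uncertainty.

For a monomial Q ∝ b, q^(1/2), x, u^(-1/2), fractional errors add in quadrature:
  (1·δb/b)² = (1×0.0210)² = 0.000441;  (½·δq/q)² = (0.5×0.0560)² = 0.000784;  (1·δx/x)² = (1×0.110)² = 0.0121;  (−½·δu/u)² = (-0.5×0.0170)² = 7.23e-05
δQ/Q = √(0.0134) = 0.116
Q = 223, so δQ = 0.116 × 223 = 25.8.

223 ± 25.8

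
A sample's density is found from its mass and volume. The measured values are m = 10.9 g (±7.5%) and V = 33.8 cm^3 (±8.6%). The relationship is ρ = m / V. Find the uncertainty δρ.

0.0368 g/cm^3

For a monomial ρ ∝ m, V^-1, fractional errors add in quadrature:
  (1·δm/m)² = (1×0.0750)² = 0.00562;  (-1·δV/V)² = (-1×0.0860)² = 0.00740
δρ/ρ = √(0.0130) = 0.114
ρ = 0.322 g/cm^3, so δρ = 0.114 × 0.322 = 0.0368 g/cm^3.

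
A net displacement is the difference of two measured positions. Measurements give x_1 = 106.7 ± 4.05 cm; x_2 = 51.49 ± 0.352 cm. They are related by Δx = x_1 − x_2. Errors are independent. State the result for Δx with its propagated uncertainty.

Δx is a linear combination, so absolute uncertainties add in quadrature:
  (δx_1)² = 16.4;  (δx_2)² = 0.124
δΔx = √(16.5) = 4.07 cm
Δx = 55.21 cm.

55.21 ± 4.07 cm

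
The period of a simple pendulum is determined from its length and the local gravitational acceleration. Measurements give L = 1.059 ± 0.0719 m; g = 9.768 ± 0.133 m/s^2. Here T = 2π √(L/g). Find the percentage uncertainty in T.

3.46%

T is a product of powers, so relative uncertainties combine in quadrature:
  (½·δL/L)² = (0.5×0.0679)² = 0.00115;  (−½·δg/g)² = (-0.5×0.0136)² = 4.63e-05
δT/T = √(0.00120) = 0.0346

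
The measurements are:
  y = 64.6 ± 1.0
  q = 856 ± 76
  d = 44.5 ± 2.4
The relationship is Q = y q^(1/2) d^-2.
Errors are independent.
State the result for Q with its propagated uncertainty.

Since Q is a product/quotient, work with relative uncertainties:
  (1·δy/y)² = (1×0.0155)² = 0.000240;  (½·δq/q)² = (0.5×0.0888)² = 0.00197;  (-2·δd/d)² = (-2×0.0539)² = 0.0116
δQ/Q = √(0.0138) = 0.118
Q = 0.954, so δQ = 0.118 × 0.954 = 0.112.

0.954 ± 0.112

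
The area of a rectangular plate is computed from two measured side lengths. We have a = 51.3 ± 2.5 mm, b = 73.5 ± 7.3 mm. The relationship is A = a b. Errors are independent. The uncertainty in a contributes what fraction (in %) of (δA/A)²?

(δA/A)² = (1·δa/a)² + (1·δb/b)²
  a term: (1×0.0487)² = 0.00237
  b term: (1×0.0993)² = 0.00986
Total = 0.0122. Share from a = 0.00237/0.0122 = 0.194.

19.4%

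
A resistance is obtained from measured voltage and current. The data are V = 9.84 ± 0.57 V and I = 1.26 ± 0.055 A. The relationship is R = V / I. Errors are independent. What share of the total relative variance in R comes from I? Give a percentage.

(δR/R)² = (1·δV/V)² + (-1·δI/I)²
  V term: (1×0.0579)² = 0.00336
  I term: (-1×0.0437)² = 0.00191
Total = 0.00526. Share from I = 0.00191/0.00526 = 0.362.

36.2%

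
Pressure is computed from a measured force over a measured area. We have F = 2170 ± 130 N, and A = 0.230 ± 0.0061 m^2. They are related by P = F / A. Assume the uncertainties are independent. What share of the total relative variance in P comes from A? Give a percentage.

(δP/P)² = (1·δF/F)² + (-1·δA/A)²
  F term: (1×0.0599)² = 0.00359
  A term: (-1×0.0265)² = 0.000703
Total = 0.00429. Share from A = 0.000703/0.00429 = 0.164.

16.4%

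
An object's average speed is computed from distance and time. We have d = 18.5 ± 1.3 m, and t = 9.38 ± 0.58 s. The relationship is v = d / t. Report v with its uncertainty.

Each factor contributes (exponent × relative error)² to (δv/v)²:
  (1·δd/d)² = (1×0.0703)² = 0.00494;  (-1·δt/t)² = (-1×0.0618)² = 0.00382
δv/v = √(0.00876) = 0.0936
v = 1.97 m/s, so δv = 0.0936 × 1.97 = 0.185 m/s.

1.97 ± 0.185 m/s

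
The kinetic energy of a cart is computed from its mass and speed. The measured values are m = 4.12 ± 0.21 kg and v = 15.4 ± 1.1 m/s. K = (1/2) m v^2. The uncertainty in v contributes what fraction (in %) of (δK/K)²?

(δK/K)² = (1·δm/m)² + (2·δv/v)²
  m term: (1×0.0510)² = 0.00260
  v term: (2×0.0714)² = 0.0204
Total = 0.0230. Share from v = 0.0204/0.0230 = 0.887.

88.7%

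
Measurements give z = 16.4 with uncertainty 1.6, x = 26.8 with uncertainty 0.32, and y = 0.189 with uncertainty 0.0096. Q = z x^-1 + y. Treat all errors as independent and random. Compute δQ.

0.0609

Let p = z·x^-1 = 0.612. δp/p = √((1·δz/z)² + (-1·δx/x)²) = √(0.00952 + 0.000143) = 0.0983, so δp = 0.0601.
Q = p + y: δQ = √(δp² + δy²) = √(0.00362 + 9.22e-05) = 0.0609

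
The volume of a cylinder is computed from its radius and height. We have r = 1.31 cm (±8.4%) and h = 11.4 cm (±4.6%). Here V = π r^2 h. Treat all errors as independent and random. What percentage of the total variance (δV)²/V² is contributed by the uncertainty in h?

6.97%

(δV/V)² = (2·δr/r)² + (1·δh/h)²
  r term: (2×0.0840)² = 0.0282
  h term: (1×0.0460)² = 0.00212
Total = 0.0303. Share from h = 0.00212/0.0303 = 0.0697.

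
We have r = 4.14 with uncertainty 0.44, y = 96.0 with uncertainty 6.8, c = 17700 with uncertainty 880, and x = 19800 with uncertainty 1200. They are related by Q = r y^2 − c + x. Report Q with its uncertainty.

40300 ± 6920

Let p = r·y^2 = 38200. δp/p = √((1·δr/r)² + (2·δy/y)²) = √(0.0113 + 0.0201) = 0.177, so δp = 6760.
Q = p − c + x: δQ = √(δp² + δc² + δx²) = √(4.57e+07 + 7.74e+05 + 1.44e+06) = 6920
Q = 40300.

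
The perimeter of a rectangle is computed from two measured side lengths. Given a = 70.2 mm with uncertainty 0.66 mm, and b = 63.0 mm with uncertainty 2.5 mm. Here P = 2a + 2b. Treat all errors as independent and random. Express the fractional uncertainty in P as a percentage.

Sums and differences: (δP)² = Σ (cᵢ δxᵢ)².
  (2·δa)² = 1.74;  (2·δb)² = 25.0
δP = √(26.7) = 5.17 mm
P = 266 mm, so δP/P = 5.17/266 = 0.0194.

1.94%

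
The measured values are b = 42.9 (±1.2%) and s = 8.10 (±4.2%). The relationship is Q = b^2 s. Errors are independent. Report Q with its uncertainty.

For a monomial Q ∝ b^2, s, fractional errors add in quadrature:
  (2·δb/b)² = (2×0.0120)² = 0.000576;  (1·δs/s)² = (1×0.0420)² = 0.00176
δQ/Q = √(0.00234) = 0.0484
Q = 14900, so δQ = 0.0484 × 14900 = 721.

14900 ± 721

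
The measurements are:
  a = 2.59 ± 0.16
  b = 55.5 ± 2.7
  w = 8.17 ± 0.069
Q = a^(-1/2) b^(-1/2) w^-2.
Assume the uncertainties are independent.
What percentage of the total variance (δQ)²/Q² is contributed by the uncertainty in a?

52.1%

(δQ/Q)² = (−½·δa/a)² + (−½·δb/b)² + (-2·δw/w)²
  a term: (-0.5×0.0618)² = 0.000954
  b term: (-0.5×0.0486)² = 0.000592
  w term: (-2×0.00845)² = 0.000285
Total = 0.00183. Share from a = 0.000954/0.00183 = 0.521.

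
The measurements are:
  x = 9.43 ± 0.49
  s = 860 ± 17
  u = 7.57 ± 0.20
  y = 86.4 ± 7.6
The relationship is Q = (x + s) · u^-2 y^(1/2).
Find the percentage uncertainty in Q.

7.15%

Let w = x + s = 869. δw = √(δx² + δs²) = √(0.240 + 289) = 17.0, so δw/w = 0.0196.
Q is then a monomial in w, u, y:
δQ/Q = √((δw/w)² + (-2·δu/u)² + (½·δy/y)²) = √(0.000383 + 0.00279 + 0.00193) = 0.0715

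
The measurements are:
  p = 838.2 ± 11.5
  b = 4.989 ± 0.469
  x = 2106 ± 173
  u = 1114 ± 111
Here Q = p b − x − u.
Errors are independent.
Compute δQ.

Let w = p·b = 4182. δw/w = √((1·δp/p)² + (1·δb/b)²) = √(0.000188 + 0.00884) = 0.0950, so δw = 397.
Q = w − x − u: δQ = √(δw² + δx² + δu²) = √(1.58e+05 + 29900 + 12300) = 447

447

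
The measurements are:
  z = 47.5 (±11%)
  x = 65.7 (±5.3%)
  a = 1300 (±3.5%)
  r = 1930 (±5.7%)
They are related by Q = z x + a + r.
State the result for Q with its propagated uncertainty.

6350 ± 399

Let p = z·x = 3120. δp/p = √((1·δz/z)² + (1·δx/x)²) = √(0.0121 + 0.00281) = 0.122, so δp = 381.
Q = p + a + r: δQ = √(δp² + δa² + δr²) = √(1.45e+05 + 2070 + 12100) = 399
Q = 6350.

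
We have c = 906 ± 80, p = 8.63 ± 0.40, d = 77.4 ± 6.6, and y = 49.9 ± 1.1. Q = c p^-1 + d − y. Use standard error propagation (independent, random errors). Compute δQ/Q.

Let w = c·p^-1 = 105. δw/w = √((1·δc/c)² + (-1·δp/p)²) = √(0.00780 + 0.00215) = 0.0997, so δw = 10.5.
Q = w + d − y: δQ = √(δw² + δd² + δy²) = √(110 + 43.6 + 1.21) = 12.4
Q = 132, so δQ/Q = 12.4/132 = 0.0938.

0.0938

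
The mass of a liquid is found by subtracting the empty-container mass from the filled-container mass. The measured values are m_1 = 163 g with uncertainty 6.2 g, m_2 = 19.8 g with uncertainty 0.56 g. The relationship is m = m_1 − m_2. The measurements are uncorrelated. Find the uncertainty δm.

For a sum/difference, combine absolute errors in quadrature:
  (δm_1)² = 38.4;  (δm_2)² = 0.314
δm = √(38.8) = 6.23 g

6.23 g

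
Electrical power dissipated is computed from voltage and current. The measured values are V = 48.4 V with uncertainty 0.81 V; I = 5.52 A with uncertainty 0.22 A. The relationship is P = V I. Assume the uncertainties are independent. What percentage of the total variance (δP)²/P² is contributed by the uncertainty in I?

(δP/P)² = (1·δV/V)² + (1·δI/I)²
  V term: (1×0.0167)² = 0.000280
  I term: (1×0.0399)² = 0.00159
Total = 0.00187. Share from I = 0.00159/0.00187 = 0.850.

85.0%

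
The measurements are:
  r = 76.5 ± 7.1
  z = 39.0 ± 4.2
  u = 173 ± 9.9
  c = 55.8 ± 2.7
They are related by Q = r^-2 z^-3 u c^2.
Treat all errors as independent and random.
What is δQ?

Relative error in a monomial: (δQ/Q)² = Σ (nᵢ · δxᵢ/xᵢ)².
  (-2·δr/r)² = (-2×0.0928)² = 0.0345;  (-3·δz/z)² = (-3×0.108)² = 0.104;  (1·δu/u)² = (1×0.0572)² = 0.00327;  (2·δc/c)² = (2×0.0484)² = 0.00937
δQ/Q = √(0.151) = 0.389
Q = 0.00155, so δQ = 0.389 × 0.00155 = 0.000604.

0.000604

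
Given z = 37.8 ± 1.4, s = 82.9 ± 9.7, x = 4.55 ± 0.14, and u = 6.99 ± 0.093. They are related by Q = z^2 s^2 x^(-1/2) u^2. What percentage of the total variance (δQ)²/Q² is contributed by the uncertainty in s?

(δQ/Q)² = (2·δz/z)² + (2·δs/s)² + (−½·δx/x)² + (2·δu/u)²
  z term: (2×0.0370)² = 0.00549
  s term: (2×0.117)² = 0.0548
  x term: (-0.5×0.0308)² = 0.000237
  u term: (2×0.0133)² = 0.000708
Total = 0.0612. Share from s = 0.0548/0.0612 = 0.895.

89.5%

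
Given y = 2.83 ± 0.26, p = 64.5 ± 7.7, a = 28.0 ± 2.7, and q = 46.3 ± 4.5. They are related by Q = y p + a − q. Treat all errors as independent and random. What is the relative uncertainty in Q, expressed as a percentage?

17.0%

Let w = y·p = 183. δw/w = √((1·δy/y)² + (1·δp/p)²) = √(0.00844 + 0.0143) = 0.151, so δw = 27.5.
Q = w + a − q: δQ = √(δw² + δa² + δq²) = √(756 + 7.29 + 20.2) = 28.0
Q = 164, so δQ/Q = 28.0/164 = 0.170.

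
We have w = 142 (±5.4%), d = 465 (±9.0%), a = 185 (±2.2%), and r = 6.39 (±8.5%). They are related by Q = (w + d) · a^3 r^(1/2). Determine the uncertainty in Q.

Let u = w + d = 607. δu = √(δw² + δd²) = √(58.8 + 1750) = 42.5, so δu/u = 0.0701.
Q is then a monomial in u, a, r:
δQ/Q = √((δu/u)² + (3·δa/a)² + (½·δr/r)²) = √(0.00491 + 0.00436 + 0.00181) = 0.105
Q = 9.72e+09, so δQ = 0.105 × 9.72e+09 = 1.02e+09.

1.02e+09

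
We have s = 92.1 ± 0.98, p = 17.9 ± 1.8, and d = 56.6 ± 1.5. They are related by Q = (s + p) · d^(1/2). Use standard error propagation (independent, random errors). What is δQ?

18.9

Let u = s + p = 110. δu = √(δs² + δp²) = √(0.960 + 3.24) = 2.05, so δu/u = 0.0186.
Q is then a monomial in u, d:
δQ/Q = √((δu/u)² + (½·δd/d)²) = √(0.000347 + 0.000176) = 0.0229
Q = 828, so δQ = 0.0229 × 828 = 18.9.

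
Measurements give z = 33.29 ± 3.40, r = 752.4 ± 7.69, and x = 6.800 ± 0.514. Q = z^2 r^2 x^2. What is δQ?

Each factor contributes (exponent × relative error)² to (δQ/Q)²:
  (2·δz/z)² = (2×0.102)² = 0.0417;  (2·δr/r)² = (2×0.0102)² = 0.000418;  (2·δx/x)² = (2×0.0756)² = 0.0229
δQ/Q = √(0.0650) = 0.255
Q = 2.901e+10, so δQ = 0.255 × 2.901e+10 = 7.4e+09.

7.4e+09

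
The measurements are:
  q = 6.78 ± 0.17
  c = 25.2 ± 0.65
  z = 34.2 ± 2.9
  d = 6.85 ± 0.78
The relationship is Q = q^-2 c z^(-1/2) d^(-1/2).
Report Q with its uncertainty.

0.0358 ± 0.00325

Products/powers → add relative errors in quadrature, weighted by exponent:
  (-2·δq/q)² = (-2×0.0251)² = 0.00251;  (1·δc/c)² = (1×0.0258)² = 0.000665;  (−½·δz/z)² = (-0.5×0.0848)² = 0.00180;  (−½·δd/d)² = (-0.5×0.114)² = 0.00324
δQ/Q = √(0.00822) = 0.0907
Q = 0.0358, so δQ = 0.0907 × 0.0358 = 0.00325.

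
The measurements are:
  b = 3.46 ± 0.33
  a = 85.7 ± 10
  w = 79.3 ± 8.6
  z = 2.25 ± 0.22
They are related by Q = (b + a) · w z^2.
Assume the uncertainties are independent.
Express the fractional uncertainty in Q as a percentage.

Let u = b + a = 89.2. δu = √(δb² + δa²) = √(0.109 + 100) = 10.0, so δu/u = 0.112.
Q is then a monomial in u, w, z:
δQ/Q = √((δu/u)² + (1·δw/w)² + (2·δz/z)²) = √(0.0126 + 0.0118 + 0.0382) = 0.250

25.0%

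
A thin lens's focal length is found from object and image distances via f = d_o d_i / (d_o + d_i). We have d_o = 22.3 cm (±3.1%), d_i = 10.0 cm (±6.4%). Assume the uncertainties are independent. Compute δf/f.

∂f/∂d_o = (d_i/(d_o+d_i))² = 0.0959;  ∂f/∂d_i = (d_o/(d_o+d_i))² = 0.477
δf = √((∂f/∂d_o · δd_o)² + (∂f/∂d_i · δd_i)²) = √(0.00439 + 0.0931) = 0.312 cm
f = 6.90 cm, so δf/f = 0.312/6.90 = 0.0452.

0.0452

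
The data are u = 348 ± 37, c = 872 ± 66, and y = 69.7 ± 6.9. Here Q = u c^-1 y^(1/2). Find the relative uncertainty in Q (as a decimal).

Each factor contributes (exponent × relative error)² to (δQ/Q)²:
  (1·δu/u)² = (1×0.106)² = 0.0113;  (-1·δc/c)² = (-1×0.0757)² = 0.00573;  (½·δy/y)² = (0.5×0.0990)² = 0.00245
δQ/Q = √(0.0195) = 0.140

0.140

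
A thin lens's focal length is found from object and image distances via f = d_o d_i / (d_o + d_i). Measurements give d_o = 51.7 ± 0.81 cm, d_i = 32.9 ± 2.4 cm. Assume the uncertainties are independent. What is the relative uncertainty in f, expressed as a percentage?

4.50%

∂f/∂d_o = (d_i/(d_o+d_i))² = 0.151;  ∂f/∂d_i = (d_o/(d_o+d_i))² = 0.373
δf = √((∂f/∂d_o · δd_o)² + (∂f/∂d_i · δd_i)²) = √(0.0150 + 0.803) = 0.905 cm
f = 20.1 cm, so δf/f = 0.905/20.1 = 0.0450.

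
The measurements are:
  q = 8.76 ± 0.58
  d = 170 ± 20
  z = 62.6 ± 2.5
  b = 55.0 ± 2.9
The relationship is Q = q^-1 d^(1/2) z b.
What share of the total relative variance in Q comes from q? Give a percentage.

(δQ/Q)² = (-1·δq/q)² + (½·δd/d)² + (1·δz/z)² + (1·δb/b)²
  q term: (-1×0.0662)² = 0.00438
  d term: (0.5×0.118)² = 0.00346
  z term: (1×0.0399)² = 0.00159
  b term: (1×0.0527)² = 0.00278
Total = 0.0122. Share from q = 0.00438/0.0122 = 0.359.

35.9%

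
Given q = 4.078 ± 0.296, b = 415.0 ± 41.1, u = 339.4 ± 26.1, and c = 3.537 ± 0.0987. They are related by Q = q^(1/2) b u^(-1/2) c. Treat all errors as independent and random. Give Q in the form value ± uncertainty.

160.9 ± 18.6

Products/powers → add relative errors in quadrature, weighted by exponent:
  (½·δq/q)² = (0.5×0.0726)² = 0.00132;  (1·δb/b)² = (1×0.0990)² = 0.00981;  (−½·δu/u)² = (-0.5×0.0769)² = 0.00148;  (1·δc/c)² = (1×0.0279)² = 0.000779
δQ/Q = √(0.0134) = 0.116
Q = 160.9, so δQ = 0.116 × 160.9 = 18.6.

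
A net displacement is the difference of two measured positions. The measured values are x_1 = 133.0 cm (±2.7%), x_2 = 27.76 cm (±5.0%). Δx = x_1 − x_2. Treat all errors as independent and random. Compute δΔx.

Sums and differences: (δΔx)² = Σ (cᵢ δxᵢ)².
  (δx_1)² = 12.9;  (δx_2)² = 1.93
δΔx = √(14.8) = 3.85 cm

3.85 cm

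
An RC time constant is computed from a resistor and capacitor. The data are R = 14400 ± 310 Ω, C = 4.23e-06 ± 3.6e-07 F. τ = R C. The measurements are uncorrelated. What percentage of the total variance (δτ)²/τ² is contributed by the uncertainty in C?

94.0%

(δτ/τ)² = (1·δR/R)² + (1·δC/C)²
  R term: (1×0.0215)² = 0.000463
  C term: (1×0.0851)² = 0.00724
Total = 0.00771. Share from C = 0.00724/0.00771 = 0.940.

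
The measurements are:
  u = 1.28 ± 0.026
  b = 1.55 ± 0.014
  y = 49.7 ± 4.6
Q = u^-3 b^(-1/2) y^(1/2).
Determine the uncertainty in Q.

0.207

Since Q is a product/quotient, work with relative uncertainties:
  (-3·δu/u)² = (-3×0.0203)² = 0.00371;  (−½·δb/b)² = (-0.5×0.00903)² = 2.04e-05;  (½·δy/y)² = (0.5×0.0926)² = 0.00214
δQ/Q = √(0.00588) = 0.0767
Q = 2.70, so δQ = 0.0767 × 2.70 = 0.207.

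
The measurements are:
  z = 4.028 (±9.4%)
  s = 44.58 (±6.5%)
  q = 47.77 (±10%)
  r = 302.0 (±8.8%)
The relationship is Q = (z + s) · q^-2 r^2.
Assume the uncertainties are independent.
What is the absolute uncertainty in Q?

Let u = z + s = 48.61. δu = √(δz² + δs²) = √(0.143 + 8.40) = 2.92, so δu/u = 0.0601.
Q is then a monomial in u, q, r:
δQ/Q = √((δu/u)² + (-2·δq/q)² + (2·δr/r)²) = √(0.00361 + 0.0400 + 0.0310) = 0.273
Q = 1943, so δQ = 0.273 × 1943 = 531.

531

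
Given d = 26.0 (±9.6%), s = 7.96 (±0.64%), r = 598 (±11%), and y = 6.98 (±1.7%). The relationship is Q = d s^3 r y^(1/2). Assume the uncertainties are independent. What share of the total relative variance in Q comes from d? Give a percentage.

42.4%

(δQ/Q)² = (1·δd/d)² + (3·δs/s)² + (1·δr/r)² + (½·δy/y)²
  d term: (1×0.0960)² = 0.00922
  s term: (3×0.00640)² = 0.000369
  r term: (1×0.110)² = 0.0121
  y term: (0.5×0.0170)² = 7.23e-05
Total = 0.0218. Share from d = 0.00922/0.0218 = 0.424.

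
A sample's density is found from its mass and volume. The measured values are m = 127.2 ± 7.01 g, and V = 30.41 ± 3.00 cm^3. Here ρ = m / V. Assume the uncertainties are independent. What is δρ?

Each factor contributes (exponent × relative error)² to (δρ/ρ)²:
  (1·δm/m)² = (1×0.0551)² = 0.00304;  (-1·δV/V)² = (-1×0.0987)² = 0.00973
δρ/ρ = √(0.0128) = 0.113
ρ = 4.183 g/cm^3, so δρ = 0.113 × 4.183 = 0.473 g/cm^3.

0.473 g/cm^3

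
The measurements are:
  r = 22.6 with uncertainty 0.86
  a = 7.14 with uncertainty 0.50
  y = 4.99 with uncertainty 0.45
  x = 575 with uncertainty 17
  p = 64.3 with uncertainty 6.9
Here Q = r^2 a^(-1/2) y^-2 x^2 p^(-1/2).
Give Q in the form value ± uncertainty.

(3.17 ± 0.678) × 10^5

Q is a product of powers, so relative uncertainties combine in quadrature:
  (2·δr/r)² = (2×0.0381)² = 0.00579;  (−½·δa/a)² = (-0.5×0.0700)² = 0.00123;  (-2·δy/y)² = (-2×0.0902)² = 0.0325;  (2·δx/x)² = (2×0.0296)² = 0.00350;  (−½·δp/p)² = (-0.5×0.107)² = 0.00288
δQ/Q = √(0.0459) = 0.214
Q = 3.17e+05, so δQ = 0.214 × 3.17e+05 = 67800.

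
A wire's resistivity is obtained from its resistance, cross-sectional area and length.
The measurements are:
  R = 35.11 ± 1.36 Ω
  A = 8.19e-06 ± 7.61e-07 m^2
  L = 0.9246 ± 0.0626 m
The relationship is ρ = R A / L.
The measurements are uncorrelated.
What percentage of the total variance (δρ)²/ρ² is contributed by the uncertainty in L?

(δρ/ρ)² = (1·δR/R)² + (1·δA/A)² + (-1·δL/L)²
  R term: (1×0.0387)² = 0.00150
  A term: (1×0.0929)² = 0.00863
  L term: (-1×0.0677)² = 0.00458
Total = 0.0147. Share from L = 0.00458/0.0147 = 0.311.

31.1%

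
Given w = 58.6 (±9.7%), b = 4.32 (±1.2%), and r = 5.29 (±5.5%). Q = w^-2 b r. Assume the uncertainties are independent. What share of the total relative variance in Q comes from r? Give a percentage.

7.41%

(δQ/Q)² = (-2·δw/w)² + (1·δb/b)² + (1·δr/r)²
  w term: (-2×0.0970)² = 0.0376
  b term: (1×0.0120)² = 0.000144
  r term: (1×0.0550)² = 0.00302
Total = 0.0408. Share from r = 0.00302/0.0408 = 0.0741.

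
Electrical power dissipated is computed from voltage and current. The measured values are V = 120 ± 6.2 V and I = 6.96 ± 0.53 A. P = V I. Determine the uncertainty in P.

76.9 W

For a monomial P ∝ V, I, fractional errors add in quadrature:
  (1·δV/V)² = (1×0.0517)² = 0.00267;  (1·δI/I)² = (1×0.0761)² = 0.00580
δP/P = √(0.00847) = 0.0920
P = 835 W, so δP = 0.0920 × 835 = 76.9 W.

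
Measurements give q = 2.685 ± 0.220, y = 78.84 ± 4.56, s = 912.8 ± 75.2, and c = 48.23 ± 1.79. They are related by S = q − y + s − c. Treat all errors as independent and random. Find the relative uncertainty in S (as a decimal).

0.0956

Absolute uncertainties add in quadrature for a linear combination:
  (δq)² = 0.0484;  (δy)² = 20.8;  (δs)² = 5660;  (δc)² = 3.20
δS = √(5680) = 75.4
S = 788.4, so δS/S = 75.4/788.4 = 0.0956.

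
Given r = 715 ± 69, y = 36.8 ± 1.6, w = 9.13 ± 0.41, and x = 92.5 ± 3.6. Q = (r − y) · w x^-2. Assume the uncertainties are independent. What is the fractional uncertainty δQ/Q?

Let u = r − y = 678. δu = √(δr² + δy²) = √(4760 + 2.56) = 69.0, so δu/u = 0.102.
Q is then a monomial in u, w, x:
δQ/Q = √((δu/u)² + (1·δw/w)² + (-2·δx/x)²) = √(0.0104 + 0.00202 + 0.00606) = 0.136

0.136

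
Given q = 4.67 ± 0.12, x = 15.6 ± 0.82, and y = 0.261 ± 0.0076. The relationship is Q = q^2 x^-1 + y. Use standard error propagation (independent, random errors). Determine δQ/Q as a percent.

Let p = q^2·x^-1 = 1.40. δp/p = √((2·δq/q)² + (-1·δx/x)²) = √(0.00264 + 0.00276) = 0.0735, so δp = 0.103.
Q = p + y: δQ = √(δp² + δy²) = √(0.0106 + 5.78e-05) = 0.103
Q = 1.66, so δQ/Q = 0.103/1.66 = 0.0621.

6.21%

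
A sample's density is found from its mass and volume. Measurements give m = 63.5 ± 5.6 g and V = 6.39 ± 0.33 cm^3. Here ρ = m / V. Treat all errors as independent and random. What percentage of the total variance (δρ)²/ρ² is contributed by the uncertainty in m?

(δρ/ρ)² = (1·δm/m)² + (-1·δV/V)²
  m term: (1×0.0882)² = 0.00778
  V term: (-1×0.0516)² = 0.00267
Total = 0.0104. Share from m = 0.00778/0.0104 = 0.745.

74.5%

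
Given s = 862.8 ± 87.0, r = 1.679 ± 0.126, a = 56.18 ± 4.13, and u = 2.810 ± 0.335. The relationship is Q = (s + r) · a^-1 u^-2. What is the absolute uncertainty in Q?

Let w = s + r = 864.5. δw = √(δs² + δr²) = √(7570 + 0.0159) = 87.0, so δw/w = 0.101.
Q is then a monomial in w, a, u:
δQ/Q = √((δw/w)² + (-1·δa/a)² + (-2·δu/u)²) = √(0.0101 + 0.00540 + 0.0569) = 0.269
Q = 1.949, so δQ = 0.269 × 1.949 = 0.524.

0.524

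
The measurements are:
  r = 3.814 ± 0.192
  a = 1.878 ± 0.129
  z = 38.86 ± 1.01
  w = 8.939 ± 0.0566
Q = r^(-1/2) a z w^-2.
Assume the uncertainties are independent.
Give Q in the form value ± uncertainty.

0.4677 ± 0.0368

For a monomial Q ∝ r^(-1/2), a, z, w^-2, fractional errors add in quadrature:
  (−½·δr/r)² = (-0.5×0.0503)² = 0.000634;  (1·δa/a)² = (1×0.0687)² = 0.00472;  (1·δz/z)² = (1×0.0260)² = 0.000676;  (-2·δw/w)² = (-2×0.00633)² = 0.000160
δQ/Q = √(0.00619) = 0.0787
Q = 0.4677, so δQ = 0.0787 × 0.4677 = 0.0368.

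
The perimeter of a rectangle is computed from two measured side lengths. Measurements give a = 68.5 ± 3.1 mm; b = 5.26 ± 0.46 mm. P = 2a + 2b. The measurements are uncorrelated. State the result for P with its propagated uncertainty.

148 ± 6.27 mm

For a sum/difference, combine absolute errors in quadrature:
  (2·δa)² = 38.4;  (2·δb)² = 0.846
δP = √(39.3) = 6.27 mm
P = 148 mm.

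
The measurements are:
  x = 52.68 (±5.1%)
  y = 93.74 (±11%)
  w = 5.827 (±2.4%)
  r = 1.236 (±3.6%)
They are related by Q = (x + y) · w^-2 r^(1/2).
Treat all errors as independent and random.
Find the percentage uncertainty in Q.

Let u = x + y = 146.4. δu = √(δx² + δy²) = √(7.22 + 106) = 10.7, so δu/u = 0.0728.
Q is then a monomial in u, w, r:
δQ/Q = √((δu/u)² + (-2·δw/w)² + (½·δr/r)²) = √(0.00530 + 0.00230 + 0.000324) = 0.0890

8.90%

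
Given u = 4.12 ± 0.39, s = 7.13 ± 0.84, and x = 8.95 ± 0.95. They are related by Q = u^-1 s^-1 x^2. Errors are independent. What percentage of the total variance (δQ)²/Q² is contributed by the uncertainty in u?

13.2%

(δQ/Q)² = (-1·δu/u)² + (-1·δs/s)² + (2·δx/x)²
  u term: (-1×0.0947)² = 0.00896
  s term: (-1×0.118)² = 0.0139
  x term: (2×0.106)² = 0.0451
Total = 0.0679. Share from u = 0.00896/0.0679 = 0.132.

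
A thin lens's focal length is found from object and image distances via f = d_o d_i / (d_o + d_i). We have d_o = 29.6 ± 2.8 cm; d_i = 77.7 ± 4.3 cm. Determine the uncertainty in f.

∂f/∂d_o = (d_i/(d_o+d_i))² = 0.524;  ∂f/∂d_i = (d_o/(d_o+d_i))² = 0.0761
δf = √((∂f/∂d_o · δd_o)² + (∂f/∂d_i · δd_i)²) = √(2.16 + 0.107) = 1.50 cm

1.50 cm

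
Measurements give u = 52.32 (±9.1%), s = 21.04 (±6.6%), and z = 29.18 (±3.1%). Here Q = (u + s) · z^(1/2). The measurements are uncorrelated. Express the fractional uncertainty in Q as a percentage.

Let w = u + s = 73.36. δw = √(δu² + δs²) = √(22.7 + 1.93) = 4.96, so δw/w = 0.0676.
Q is then a monomial in w, z:
δQ/Q = √((δw/w)² + (½·δz/z)²) = √(0.00457 + 0.000240) = 0.0694

6.94%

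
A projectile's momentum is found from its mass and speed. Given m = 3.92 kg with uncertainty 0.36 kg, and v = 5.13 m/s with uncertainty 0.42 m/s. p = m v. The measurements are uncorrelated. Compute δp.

2.47 kg·m/s

Relative error in a monomial: (δp/p)² = Σ (nᵢ · δxᵢ/xᵢ)².
  (1·δm/m)² = (1×0.0918)² = 0.00843;  (1·δv/v)² = (1×0.0819)² = 0.00670
δp/p = √(0.0151) = 0.123
p = 20.1 kg·m/s, so δp = 0.123 × 20.1 = 2.47 kg·m/s.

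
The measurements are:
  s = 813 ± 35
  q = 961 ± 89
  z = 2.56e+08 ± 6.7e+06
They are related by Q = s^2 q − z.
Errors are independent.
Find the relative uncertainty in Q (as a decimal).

Let p = s^2·q = 6.35e+08. δp/p = √((2·δs/s)² + (1·δq/q)²) = √(0.00741 + 0.00858) = 0.126, so δp = 8.03e+07.
Q = p − z: δQ = √(δp² + δz²) = √(6.45e+15 + 4.49e+13) = 8.06e+07
Q = 3.79e+08, so δQ/Q = 8.06e+07/3.79e+08 = 0.213.

0.213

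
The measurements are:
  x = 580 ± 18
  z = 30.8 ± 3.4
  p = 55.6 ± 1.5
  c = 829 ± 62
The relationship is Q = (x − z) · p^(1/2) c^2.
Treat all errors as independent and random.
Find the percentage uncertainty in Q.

Let u = x − z = 549. δu = √(δx² + δz²) = √(324 + 11.6) = 18.3, so δu/u = 0.0334.
Q is then a monomial in u, p, c:
δQ/Q = √((δu/u)² + (½·δp/p)² + (2·δc/c)²) = √(0.00111 + 0.000182 + 0.0224) = 0.154

15.4%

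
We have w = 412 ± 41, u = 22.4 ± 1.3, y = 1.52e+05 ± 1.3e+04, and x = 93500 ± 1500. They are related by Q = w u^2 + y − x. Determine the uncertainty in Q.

34200

Let p = w·u^2 = 2.07e+05. δp/p = √((1·δw/w)² + (2·δu/u)²) = √(0.00990 + 0.0135) = 0.153, so δp = 31600.
Q = p + y − x: δQ = √(δp² + δy² + δx²) = √(9.99e+08 + 1.69e+08 + 2.25e+06) = 34200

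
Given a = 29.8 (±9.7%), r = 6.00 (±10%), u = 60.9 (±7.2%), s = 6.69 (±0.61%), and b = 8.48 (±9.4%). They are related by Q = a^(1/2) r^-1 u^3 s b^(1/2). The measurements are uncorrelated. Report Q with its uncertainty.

(4.00 ± 0.991) × 10^6

Each factor contributes (exponent × relative error)² to (δQ/Q)²:
  (½·δa/a)² = (0.5×0.0970)² = 0.00235;  (-1·δr/r)² = (-1×0.100)² = 0.0100;  (3·δu/u)² = (3×0.0720)² = 0.0467;  (1·δs/s)² = (1×0.00610)² = 3.72e-05;  (½·δb/b)² = (0.5×0.0940)² = 0.00221
δQ/Q = √(0.0613) = 0.247
Q = 4e+06, so δQ = 0.247 × 4e+06 = 9.91e+05.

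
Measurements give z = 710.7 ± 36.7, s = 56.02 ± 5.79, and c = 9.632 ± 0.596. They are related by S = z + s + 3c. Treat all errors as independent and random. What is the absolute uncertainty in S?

For a sum/difference, combine absolute errors in quadrature:
  (δz)² = 1350;  (δs)² = 33.5;  (3·δc)² = 3.20
δS = √(1380) = 37.2

37.2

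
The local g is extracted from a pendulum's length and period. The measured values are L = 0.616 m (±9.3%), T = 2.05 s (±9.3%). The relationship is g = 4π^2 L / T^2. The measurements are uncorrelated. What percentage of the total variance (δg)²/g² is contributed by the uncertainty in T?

(δg/g)² = (1·δL/L)² + (-2·δT/T)²
  L term: (1×0.0930)² = 0.00865
  T term: (-2×0.0930)² = 0.0346
Total = 0.0432. Share from T = 0.0346/0.0432 = 0.800.

80.0%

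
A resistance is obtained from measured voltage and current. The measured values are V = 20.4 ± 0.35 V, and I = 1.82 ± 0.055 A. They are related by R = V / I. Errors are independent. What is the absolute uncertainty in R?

0.390 Ω

Since R is a product/quotient, work with relative uncertainties:
  (1·δV/V)² = (1×0.0172)² = 0.000294;  (-1·δI/I)² = (-1×0.0302)² = 0.000913
δR/R = √(0.00121) = 0.0348
R = 11.2 Ω, so δR = 0.0348 × 11.2 = 0.390 Ω.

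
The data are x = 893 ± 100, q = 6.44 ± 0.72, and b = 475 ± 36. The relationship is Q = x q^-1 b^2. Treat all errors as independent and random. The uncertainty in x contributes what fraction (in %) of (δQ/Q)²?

(δQ/Q)² = (1·δx/x)² + (-1·δq/q)² + (2·δb/b)²
  x term: (1×0.112)² = 0.0125
  q term: (-1×0.112)² = 0.0125
  b term: (2×0.0758)² = 0.0230
Total = 0.0480. Share from x = 0.0125/0.0480 = 0.261.

26.1%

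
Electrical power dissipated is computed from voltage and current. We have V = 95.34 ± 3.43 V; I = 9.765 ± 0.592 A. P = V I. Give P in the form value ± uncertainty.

Products/powers → add relative errors in quadrature, weighted by exponent:
  (1·δV/V)² = (1×0.0360)² = 0.00129;  (1·δI/I)² = (1×0.0606)² = 0.00368
δP/P = √(0.00497) = 0.0705
P = 931.0 W, so δP = 0.0705 × 931.0 = 65.6 W.

931.0 ± 65.6 W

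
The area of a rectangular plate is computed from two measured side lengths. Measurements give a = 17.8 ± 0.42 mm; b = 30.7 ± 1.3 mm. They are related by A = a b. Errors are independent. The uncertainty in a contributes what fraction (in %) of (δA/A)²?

23.7%

(δA/A)² = (1·δa/a)² + (1·δb/b)²
  a term: (1×0.0236)² = 0.000557
  b term: (1×0.0423)² = 0.00179
Total = 0.00235. Share from a = 0.000557/0.00235 = 0.237.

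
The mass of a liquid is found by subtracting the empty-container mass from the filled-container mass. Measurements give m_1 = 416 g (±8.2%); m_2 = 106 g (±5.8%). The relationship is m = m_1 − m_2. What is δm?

For a sum/difference, combine absolute errors in quadrature:
  (δm_1)² = 1160;  (δm_2)² = 37.8
δm = √(1200) = 34.7 g

34.7 g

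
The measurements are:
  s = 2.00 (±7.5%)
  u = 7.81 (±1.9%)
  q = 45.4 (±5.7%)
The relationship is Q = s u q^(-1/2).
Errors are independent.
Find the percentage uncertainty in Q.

Since Q is a product/quotient, work with relative uncertainties:
  (1·δs/s)² = (1×0.0750)² = 0.00562;  (1·δu/u)² = (1×0.0190)² = 0.000361;  (−½·δq/q)² = (-0.5×0.0570)² = 0.000812
δQ/Q = √(0.00680) = 0.0825

8.25%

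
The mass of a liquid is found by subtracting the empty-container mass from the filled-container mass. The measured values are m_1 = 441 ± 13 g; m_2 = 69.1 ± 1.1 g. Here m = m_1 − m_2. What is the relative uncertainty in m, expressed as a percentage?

3.51%

Sums and differences: (δm)² = Σ (cᵢ δxᵢ)².
  (δm_1)² = 169;  (δm_2)² = 1.21
δm = √(170) = 13.0 g
m = 372 g, so δm/m = 13.0/372 = 0.0351.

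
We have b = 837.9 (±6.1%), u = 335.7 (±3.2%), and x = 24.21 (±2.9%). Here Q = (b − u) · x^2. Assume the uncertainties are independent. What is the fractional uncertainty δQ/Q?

0.119

Let w = b − u = 502.2. δw = √(δb² + δu²) = √(2610 + 115) = 52.2, so δw/w = 0.104.
Q is then a monomial in w, x:
δQ/Q = √((δw/w)² + (2·δx/x)²) = √(0.0108 + 0.00336) = 0.119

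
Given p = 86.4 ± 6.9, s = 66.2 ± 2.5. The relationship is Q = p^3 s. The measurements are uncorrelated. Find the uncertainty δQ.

1.04e+07

Products/powers → add relative errors in quadrature, weighted by exponent:
  (3·δp/p)² = (3×0.0799)² = 0.0574;  (1·δs/s)² = (1×0.0378)² = 0.00143
δQ/Q = √(0.0588) = 0.243
Q = 4.27e+07, so δQ = 0.243 × 4.27e+07 = 1.04e+07.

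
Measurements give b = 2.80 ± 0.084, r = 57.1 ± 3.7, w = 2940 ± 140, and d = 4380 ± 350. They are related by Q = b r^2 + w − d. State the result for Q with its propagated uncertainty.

7690 ± 1270

Let p = b·r^2 = 9130. δp/p = √((1·δb/b)² + (2·δr/r)²) = √(0.000900 + 0.0168) = 0.133, so δp = 1210.
Q = p + w − d: δQ = √(δp² + δw² + δd²) = √(1.47e+06 + 19600 + 1.22e+05) = 1270
Q = 7690.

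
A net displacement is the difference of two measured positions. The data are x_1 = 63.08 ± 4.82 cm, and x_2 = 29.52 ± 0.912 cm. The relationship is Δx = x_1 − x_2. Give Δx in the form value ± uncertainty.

33.56 ± 4.91 cm

For a sum/difference, combine absolute errors in quadrature:
  (δx_1)² = 23.2;  (δx_2)² = 0.832
δΔx = √(24.1) = 4.91 cm
Δx = 33.56 cm.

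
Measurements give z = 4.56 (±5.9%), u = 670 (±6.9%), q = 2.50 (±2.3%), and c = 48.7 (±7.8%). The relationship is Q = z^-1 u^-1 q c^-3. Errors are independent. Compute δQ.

Q is a product of powers, so relative uncertainties combine in quadrature:
  (-1·δz/z)² = (-1×0.0590)² = 0.00348;  (-1·δu/u)² = (-1×0.0690)² = 0.00476;  (1·δq/q)² = (1×0.0230)² = 0.000529;  (-3·δc/c)² = (-3×0.0780)² = 0.0548
δQ/Q = √(0.0635) = 0.252
Q = 7.08e-09, so δQ = 0.252 × 7.08e-09 = 1.79e-09.

1.79e-09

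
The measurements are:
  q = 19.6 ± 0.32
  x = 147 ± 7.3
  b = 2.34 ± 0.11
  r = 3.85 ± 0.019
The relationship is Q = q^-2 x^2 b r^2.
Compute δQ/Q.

Relative error in a monomial: (δQ/Q)² = Σ (nᵢ · δxᵢ/xᵢ)².
  (-2·δq/q)² = (-2×0.0163)² = 0.00107;  (2·δx/x)² = (2×0.0497)² = 0.00986;  (1·δb/b)² = (1×0.0470)² = 0.00221;  (2·δr/r)² = (2×0.00494)² = 9.74e-05
δQ/Q = √(0.0132) = 0.115

0.115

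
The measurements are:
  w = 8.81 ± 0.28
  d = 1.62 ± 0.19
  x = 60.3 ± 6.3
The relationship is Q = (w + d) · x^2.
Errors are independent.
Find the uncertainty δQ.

8020

Let u = w + d = 10.4. δu = √(δw² + δd²) = √(0.0784 + 0.0361) = 0.338, so δu/u = 0.0324.
Q is then a monomial in u, x:
δQ/Q = √((δu/u)² + (2·δx/x)²) = √(0.00105 + 0.0437) = 0.211
Q = 37900, so δQ = 0.211 × 37900 = 8020.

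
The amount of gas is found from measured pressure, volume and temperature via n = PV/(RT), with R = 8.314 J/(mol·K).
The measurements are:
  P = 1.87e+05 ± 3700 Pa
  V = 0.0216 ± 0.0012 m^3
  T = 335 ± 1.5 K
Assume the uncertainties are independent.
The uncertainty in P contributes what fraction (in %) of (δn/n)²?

11.2%

(δn/n)² = (1·δP/P)² + (1·δV/V)² + (-1·δT/T)²
  P term: (1×0.0198)² = 0.000391
  V term: (1×0.0556)² = 0.00309
  T term: (-1×0.00448)² = 2e-05
Total = 0.00350. Share from P = 0.000391/0.00350 = 0.112.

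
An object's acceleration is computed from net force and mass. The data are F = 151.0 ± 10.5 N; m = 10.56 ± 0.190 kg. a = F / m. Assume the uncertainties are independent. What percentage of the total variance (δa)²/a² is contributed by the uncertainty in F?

(δa/a)² = (1·δF/F)² + (-1·δm/m)²
  F term: (1×0.0695)² = 0.00484
  m term: (-1×0.0180)² = 0.000324
Total = 0.00516. Share from F = 0.00484/0.00516 = 0.937.

93.7%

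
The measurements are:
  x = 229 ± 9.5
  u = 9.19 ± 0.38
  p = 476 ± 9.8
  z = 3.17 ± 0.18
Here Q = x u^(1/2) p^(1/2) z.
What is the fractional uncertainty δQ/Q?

Products/powers → add relative errors in quadrature, weighted by exponent:
  (1·δx/x)² = (1×0.0415)² = 0.00172;  (½·δu/u)² = (0.5×0.0413)² = 0.000427;  (½·δp/p)² = (0.5×0.0206)² = 0.000106;  (1·δz/z)² = (1×0.0568)² = 0.00322
δQ/Q = √(0.00548) = 0.0740

0.0740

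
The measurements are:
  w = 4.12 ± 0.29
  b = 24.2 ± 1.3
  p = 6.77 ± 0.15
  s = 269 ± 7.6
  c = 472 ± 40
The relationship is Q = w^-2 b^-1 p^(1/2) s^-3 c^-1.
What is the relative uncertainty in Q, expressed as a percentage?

Q is a product of powers, so relative uncertainties combine in quadrature:
  (-2·δw/w)² = (-2×0.0704)² = 0.0198;  (-1·δb/b)² = (-1×0.0537)² = 0.00289;  (½·δp/p)² = (0.5×0.0222)² = 0.000123;  (-3·δs/s)² = (-3×0.0283)² = 0.00718;  (-1·δc/c)² = (-1×0.0847)² = 0.00718
δQ/Q = √(0.0372) = 0.193

19.3%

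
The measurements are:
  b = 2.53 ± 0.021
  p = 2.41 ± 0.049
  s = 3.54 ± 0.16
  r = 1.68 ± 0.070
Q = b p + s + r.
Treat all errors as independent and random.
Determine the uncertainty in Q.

Let w = b·p = 6.10. δw/w = √((1·δb/b)² + (1·δp/p)²) = √(6.89e-05 + 0.000413) = 0.0220, so δw = 0.134.
Q = w + s + r: δQ = √(δw² + δs² + δr²) = √(0.0179 + 0.0256 + 0.00490) = 0.220

0.220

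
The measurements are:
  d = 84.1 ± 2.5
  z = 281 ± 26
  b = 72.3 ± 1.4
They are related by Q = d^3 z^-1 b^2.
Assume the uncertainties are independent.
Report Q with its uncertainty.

Since Q is a product/quotient, work with relative uncertainties:
  (3·δd/d)² = (3×0.0297)² = 0.00795;  (-1·δz/z)² = (-1×0.0925)² = 0.00856;  (2·δb/b)² = (2×0.0194)² = 0.00150
δQ/Q = √(0.0180) = 0.134
Q = 1.11e+07, so δQ = 0.134 × 1.11e+07 = 1.49e+06.

(1.11 ± 0.149) × 10^7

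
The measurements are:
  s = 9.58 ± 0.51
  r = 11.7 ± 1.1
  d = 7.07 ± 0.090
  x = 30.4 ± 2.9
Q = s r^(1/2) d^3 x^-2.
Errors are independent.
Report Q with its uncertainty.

Relative error in a monomial: (δQ/Q)² = Σ (nᵢ · δxᵢ/xᵢ)².
  (1·δs/s)² = (1×0.0532)² = 0.00283;  (½·δr/r)² = (0.5×0.0940)² = 0.00221;  (3·δd/d)² = (3×0.0127)² = 0.00146;  (-2·δx/x)² = (-2×0.0954)² = 0.0364
δQ/Q = √(0.0429) = 0.207
Q = 12.5, so δQ = 0.207 × 12.5 = 2.60.

12.5 ± 2.60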